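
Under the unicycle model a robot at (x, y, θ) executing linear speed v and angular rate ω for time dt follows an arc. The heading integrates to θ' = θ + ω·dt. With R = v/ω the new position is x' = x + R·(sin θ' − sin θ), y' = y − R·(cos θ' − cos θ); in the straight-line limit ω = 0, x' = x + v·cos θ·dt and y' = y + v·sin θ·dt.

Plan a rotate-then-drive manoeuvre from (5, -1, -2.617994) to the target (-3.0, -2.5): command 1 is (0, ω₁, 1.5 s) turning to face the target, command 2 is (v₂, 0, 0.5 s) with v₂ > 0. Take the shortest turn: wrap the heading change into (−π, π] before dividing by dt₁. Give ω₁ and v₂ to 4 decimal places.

heading to target = atan2(-2.5−-1, -3−5) = -2.9562
Δθ = wrap(-2.9562 − -2.6180) = -0.3383; ω₁ = Δθ/dt₁ = -0.2255
distance = √((-3−5)² + (-2.5−-1)²) = 8.1394; v₂ = distance/dt₂ = 16.2788

ω₁ = -0.2255, v₂ = 16.2788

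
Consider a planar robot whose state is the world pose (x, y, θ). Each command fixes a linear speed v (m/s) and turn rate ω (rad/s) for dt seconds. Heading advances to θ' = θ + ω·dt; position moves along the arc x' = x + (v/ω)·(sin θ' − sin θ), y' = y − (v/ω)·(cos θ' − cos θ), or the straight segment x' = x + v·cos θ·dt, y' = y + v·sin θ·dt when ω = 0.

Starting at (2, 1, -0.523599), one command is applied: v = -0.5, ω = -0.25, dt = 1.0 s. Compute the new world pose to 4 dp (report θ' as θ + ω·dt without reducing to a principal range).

(1.6026, 1.3012, -0.7736)

θ' = -0.5236 + -0.25·1.0 = -0.7736
R = v/ω = -0.5/-0.25 = 2.0000
x' = 2 + 2.0000·(sin -0.7736 − sin -0.5236) = 1.6026
y' = 1 − 2.0000·(cos -0.7736 − cos -0.5236) = 1.3012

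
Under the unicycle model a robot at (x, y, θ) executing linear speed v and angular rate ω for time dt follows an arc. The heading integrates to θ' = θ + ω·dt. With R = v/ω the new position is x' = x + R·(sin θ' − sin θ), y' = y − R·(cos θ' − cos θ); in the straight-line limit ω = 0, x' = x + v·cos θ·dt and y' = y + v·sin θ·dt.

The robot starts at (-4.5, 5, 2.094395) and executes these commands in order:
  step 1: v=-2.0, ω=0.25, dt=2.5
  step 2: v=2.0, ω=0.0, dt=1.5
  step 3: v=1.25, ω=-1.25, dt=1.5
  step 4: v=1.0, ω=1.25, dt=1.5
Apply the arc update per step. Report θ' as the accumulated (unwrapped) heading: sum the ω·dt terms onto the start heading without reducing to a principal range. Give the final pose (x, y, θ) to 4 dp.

step 1: θ'=2.7194 (R=-8.0000) → pose (-0.8499, 1.7025, 2.7194)
step 2: θ'=2.7194 (straight) → pose (-3.5865, 2.9318, 2.7194)
step 3: θ'=0.8444 (R=-1.0000) → pose (-3.9243, 4.5081, 0.8444)
step 4: θ'=2.7194 (R=0.8000) → pose (-4.1945, 5.7692, 2.7194)

(-4.1945, 5.7692, 2.7194)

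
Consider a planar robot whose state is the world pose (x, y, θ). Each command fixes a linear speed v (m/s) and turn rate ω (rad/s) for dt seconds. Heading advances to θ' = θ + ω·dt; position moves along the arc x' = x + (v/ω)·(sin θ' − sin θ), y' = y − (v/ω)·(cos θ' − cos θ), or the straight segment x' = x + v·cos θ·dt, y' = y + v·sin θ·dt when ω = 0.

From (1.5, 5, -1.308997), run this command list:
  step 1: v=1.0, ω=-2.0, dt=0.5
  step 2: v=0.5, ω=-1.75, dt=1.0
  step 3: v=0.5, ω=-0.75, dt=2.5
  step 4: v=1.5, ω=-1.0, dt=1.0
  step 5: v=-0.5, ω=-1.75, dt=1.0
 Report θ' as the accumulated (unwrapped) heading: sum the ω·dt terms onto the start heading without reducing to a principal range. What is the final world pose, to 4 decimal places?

step 1: θ'=-2.3090 (R=-0.5000) → pose (1.3869, 4.5341, -2.3090)
step 2: θ'=-4.0590 (R=-0.2857) → pose (0.9487, 4.5527, -4.0590)
step 3: θ'=-5.9340 (R=-0.6667) → pose (1.2499, 5.5844, -5.9340)
step 4: θ'=-6.9340 (R=-1.5000) → pose (2.6719, 5.3683, -6.9340)
step 5: θ'=-8.6840 (R=0.2857) → pose (2.6522, 5.8065, -8.6840)

(2.6522, 5.8065, -8.6840)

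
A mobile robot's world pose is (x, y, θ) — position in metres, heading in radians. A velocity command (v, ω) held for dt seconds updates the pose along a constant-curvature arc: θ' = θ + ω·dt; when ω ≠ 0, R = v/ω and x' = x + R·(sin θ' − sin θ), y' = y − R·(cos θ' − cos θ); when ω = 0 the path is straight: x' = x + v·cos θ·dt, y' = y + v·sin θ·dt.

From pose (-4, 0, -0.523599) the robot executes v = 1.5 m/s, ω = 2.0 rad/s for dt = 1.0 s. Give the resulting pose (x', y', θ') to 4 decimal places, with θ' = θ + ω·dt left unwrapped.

θ' = -0.5236 + 2.0·1.0 = 1.4764
R = v/ω = 1.5/2.0 = 0.7500
x' = -4 + 0.7500·(sin 1.4764 − sin -0.5236) = -2.8783
y' = 0 − 0.7500·(cos 1.4764 − cos -0.5236) = 0.5788

(-2.8783, 0.5788, 1.4764)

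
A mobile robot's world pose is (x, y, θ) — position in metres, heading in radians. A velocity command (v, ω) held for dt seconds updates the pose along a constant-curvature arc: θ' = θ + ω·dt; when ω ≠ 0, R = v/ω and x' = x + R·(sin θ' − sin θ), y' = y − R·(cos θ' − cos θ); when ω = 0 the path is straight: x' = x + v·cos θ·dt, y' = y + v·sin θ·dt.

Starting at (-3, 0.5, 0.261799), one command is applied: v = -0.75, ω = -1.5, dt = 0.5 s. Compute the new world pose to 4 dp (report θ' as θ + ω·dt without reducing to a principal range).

(-3.3639, 0.5414, -0.4882)

θ' = 0.2618 + -1.5·0.5 = -0.4882
R = v/ω = -0.75/-1.5 = 0.5000
x' = -3 + 0.5000·(sin -0.4882 − sin 0.2618) = -3.3639
y' = 0.5 − 0.5000·(cos -0.4882 − cos 0.2618) = 0.5414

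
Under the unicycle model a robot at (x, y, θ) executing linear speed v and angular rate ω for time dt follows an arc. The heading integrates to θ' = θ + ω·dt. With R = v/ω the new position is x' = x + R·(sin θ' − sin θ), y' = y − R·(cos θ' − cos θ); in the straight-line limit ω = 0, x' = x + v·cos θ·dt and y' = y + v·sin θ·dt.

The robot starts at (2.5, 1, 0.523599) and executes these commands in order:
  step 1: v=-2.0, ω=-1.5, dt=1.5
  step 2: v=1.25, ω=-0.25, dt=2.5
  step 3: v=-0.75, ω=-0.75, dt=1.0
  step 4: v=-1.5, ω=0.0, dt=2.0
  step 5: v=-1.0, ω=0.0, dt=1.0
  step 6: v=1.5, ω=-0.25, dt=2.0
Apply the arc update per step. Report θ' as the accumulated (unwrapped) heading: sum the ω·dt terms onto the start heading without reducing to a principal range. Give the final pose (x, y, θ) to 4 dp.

step 1: θ'=-1.7264 (R=1.3333) → pose (0.5161, 2.3613, -1.7264)
step 2: θ'=-2.3514 (R=-5.0000) → pose (-0.8710, -0.3823, -2.3514)
step 3: θ'=-3.1014 (R=1.0000) → pose (-0.2007, -0.0868, -3.1014)
step 4: θ'=-3.1014 (straight) → pose (2.7968, 0.0337, -3.1014)
step 5: θ'=-3.1014 (straight) → pose (3.7960, 0.0739, -3.1014)
step 6: θ'=-3.6014 (R=-6.0000) → pose (0.8923, 0.6922, -3.6014)

(0.8923, 0.6922, -3.6014)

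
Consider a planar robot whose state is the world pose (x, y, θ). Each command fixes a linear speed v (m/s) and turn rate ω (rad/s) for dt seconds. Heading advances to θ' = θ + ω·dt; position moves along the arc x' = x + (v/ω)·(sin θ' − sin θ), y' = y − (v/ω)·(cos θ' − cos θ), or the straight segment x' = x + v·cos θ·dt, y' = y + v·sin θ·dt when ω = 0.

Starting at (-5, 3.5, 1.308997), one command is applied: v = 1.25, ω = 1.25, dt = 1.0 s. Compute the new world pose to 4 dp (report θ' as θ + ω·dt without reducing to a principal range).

θ' = 1.3090 + 1.25·1.0 = 2.5590
R = v/ω = 1.25/1.25 = 1.0000
x' = -5 + 1.0000·(sin 2.5590 − sin 1.3090) = -5.4157
y' = 3.5 − 1.0000·(cos 2.5590 − cos 1.3090) = 4.5939

(-5.4157, 4.5939, 2.5590)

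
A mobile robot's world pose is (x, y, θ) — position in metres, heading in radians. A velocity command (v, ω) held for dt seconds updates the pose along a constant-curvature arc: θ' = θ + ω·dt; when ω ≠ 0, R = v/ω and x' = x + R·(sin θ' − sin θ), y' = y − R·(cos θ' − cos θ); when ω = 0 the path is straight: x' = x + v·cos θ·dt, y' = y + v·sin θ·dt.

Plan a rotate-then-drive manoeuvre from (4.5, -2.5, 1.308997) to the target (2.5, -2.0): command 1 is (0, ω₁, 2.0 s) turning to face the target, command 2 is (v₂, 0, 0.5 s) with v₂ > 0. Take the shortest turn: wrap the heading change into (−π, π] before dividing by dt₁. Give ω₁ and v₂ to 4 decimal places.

heading to target = atan2(-2−-2.5, 2.5−4.5) = 2.8966
Δθ = wrap(2.8966 − 1.3090) = 1.5876; ω₁ = Δθ/dt₁ = 0.7938
distance = √((2.5−4.5)² + (-2−-2.5)²) = 2.0616; v₂ = distance/dt₂ = 4.1231

ω₁ = 0.7938, v₂ = 4.1231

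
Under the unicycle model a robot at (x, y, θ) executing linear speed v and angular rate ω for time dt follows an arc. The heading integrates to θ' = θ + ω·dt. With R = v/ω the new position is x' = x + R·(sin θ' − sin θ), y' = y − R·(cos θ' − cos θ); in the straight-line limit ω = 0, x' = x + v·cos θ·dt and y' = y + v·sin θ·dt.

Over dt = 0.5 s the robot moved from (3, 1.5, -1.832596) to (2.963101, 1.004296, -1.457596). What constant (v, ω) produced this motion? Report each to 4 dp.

v = 1.0000, ω = 0.7500

Δθ = -1.457596 − -1.832596 = 0.375000
ω = Δθ/dt = 0.375000/0.5 = 0.7500
R = −Δy/(cos θ' − cos θ) = 1.3333
v = R·ω = 1.3333·0.7500 = 1.0000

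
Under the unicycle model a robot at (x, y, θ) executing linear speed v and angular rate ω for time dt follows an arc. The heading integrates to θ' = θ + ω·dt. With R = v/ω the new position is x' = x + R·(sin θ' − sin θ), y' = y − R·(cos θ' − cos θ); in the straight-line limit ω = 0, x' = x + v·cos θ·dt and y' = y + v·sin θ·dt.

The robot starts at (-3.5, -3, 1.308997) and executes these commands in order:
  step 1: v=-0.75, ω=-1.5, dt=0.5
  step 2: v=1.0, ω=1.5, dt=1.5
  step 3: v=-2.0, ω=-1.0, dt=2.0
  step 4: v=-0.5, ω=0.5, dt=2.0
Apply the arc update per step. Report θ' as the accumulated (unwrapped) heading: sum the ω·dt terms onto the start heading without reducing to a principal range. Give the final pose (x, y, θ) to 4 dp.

(-3.3077, -6.2962, 1.8090)

step 1: θ'=0.5590 (R=0.5000) → pose (-3.7178, -3.2945, 0.5590)
step 2: θ'=2.8090 (R=0.6667) → pose (-3.8537, -2.0992, 2.8090)
step 3: θ'=0.8090 (R=2.0000) → pose (-3.0595, -5.3700, 0.8090)
step 4: θ'=1.8090 (R=-1.0000) → pose (-3.3077, -6.2962, 1.8090)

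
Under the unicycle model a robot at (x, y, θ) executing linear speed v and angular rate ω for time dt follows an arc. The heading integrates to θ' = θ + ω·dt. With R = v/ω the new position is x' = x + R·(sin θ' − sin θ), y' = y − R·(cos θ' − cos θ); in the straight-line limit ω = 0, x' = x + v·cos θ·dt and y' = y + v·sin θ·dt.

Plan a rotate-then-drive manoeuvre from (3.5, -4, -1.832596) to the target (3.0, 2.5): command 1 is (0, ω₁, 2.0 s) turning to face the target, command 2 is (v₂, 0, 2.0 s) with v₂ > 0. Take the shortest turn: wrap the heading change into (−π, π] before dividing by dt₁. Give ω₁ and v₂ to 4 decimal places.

heading to target = atan2(2.5−-4, 3−3.5) = 1.6476
Δθ = wrap(1.6476 − -1.8326) = -2.8030; ω₁ = Δθ/dt₁ = -1.4015
distance = √((3−3.5)² + (2.5−-4)²) = 6.5192; v₂ = distance/dt₂ = 3.2596

ω₁ = -1.4015, v₂ = 3.2596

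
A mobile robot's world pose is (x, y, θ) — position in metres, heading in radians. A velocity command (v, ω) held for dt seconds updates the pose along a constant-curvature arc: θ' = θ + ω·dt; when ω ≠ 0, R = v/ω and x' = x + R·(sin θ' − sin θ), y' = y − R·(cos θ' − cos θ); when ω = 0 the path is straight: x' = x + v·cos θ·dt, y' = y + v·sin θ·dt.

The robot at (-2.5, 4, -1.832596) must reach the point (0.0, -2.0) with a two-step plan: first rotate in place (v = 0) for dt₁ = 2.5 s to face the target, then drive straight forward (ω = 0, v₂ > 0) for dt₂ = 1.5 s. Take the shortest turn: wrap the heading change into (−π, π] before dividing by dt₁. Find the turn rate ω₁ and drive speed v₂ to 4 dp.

ω₁ = 0.2626, v₂ = 4.3333

heading to target = atan2(-2−4, 0−-2.5) = -1.1760
Δθ = wrap(-1.1760 − -1.8326) = 0.6566; ω₁ = Δθ/dt₁ = 0.2626
distance = √((0−-2.5)² + (-2−4)²) = 6.5000; v₂ = distance/dt₂ = 4.3333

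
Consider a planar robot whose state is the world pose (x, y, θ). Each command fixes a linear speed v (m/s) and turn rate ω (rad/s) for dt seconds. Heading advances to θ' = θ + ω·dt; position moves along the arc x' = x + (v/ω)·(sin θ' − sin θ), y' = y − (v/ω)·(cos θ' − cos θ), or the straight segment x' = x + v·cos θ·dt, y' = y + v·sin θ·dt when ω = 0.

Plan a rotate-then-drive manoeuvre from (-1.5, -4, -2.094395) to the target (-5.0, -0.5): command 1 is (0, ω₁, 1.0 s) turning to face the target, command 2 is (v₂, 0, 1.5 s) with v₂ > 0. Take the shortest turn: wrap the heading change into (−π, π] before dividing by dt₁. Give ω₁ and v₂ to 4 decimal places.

heading to target = atan2(-0.5−-4, -5−-1.5) = 2.3562
Δθ = wrap(2.3562 − -2.0944) = -1.8326; ω₁ = Δθ/dt₁ = -1.8326
distance = √((-5−-1.5)² + (-0.5−-4)²) = 4.9497; v₂ = distance/dt₂ = 3.2998

ω₁ = -1.8326, v₂ = 3.2998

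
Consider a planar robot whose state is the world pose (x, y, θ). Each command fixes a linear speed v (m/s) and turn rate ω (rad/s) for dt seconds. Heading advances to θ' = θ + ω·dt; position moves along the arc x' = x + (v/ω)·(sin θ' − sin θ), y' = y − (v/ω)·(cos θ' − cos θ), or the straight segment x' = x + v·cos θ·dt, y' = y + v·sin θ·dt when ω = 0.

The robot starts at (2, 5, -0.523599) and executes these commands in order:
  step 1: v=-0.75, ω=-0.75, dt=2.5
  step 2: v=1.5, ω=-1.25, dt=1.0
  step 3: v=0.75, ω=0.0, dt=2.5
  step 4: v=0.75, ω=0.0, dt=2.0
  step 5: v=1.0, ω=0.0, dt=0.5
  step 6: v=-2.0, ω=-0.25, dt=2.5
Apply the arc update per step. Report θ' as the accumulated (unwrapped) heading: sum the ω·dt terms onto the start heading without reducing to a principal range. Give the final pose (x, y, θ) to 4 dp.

(0.3991, 4.7239, -4.2736)

step 1: θ'=-2.3986 (R=1.0000) → pose (1.8235, 6.6025, -2.3986)
step 2: θ'=-3.6486 (R=-1.2000) → pose (0.4290, 6.4372, -3.6486)
step 3: θ'=-3.6486 (straight) → pose (-1.2101, 7.3476, -3.6486)
step 4: θ'=-3.6486 (straight) → pose (-2.5214, 8.0759, -3.6486)
step 5: θ'=-3.6486 (straight) → pose (-2.9585, 8.3187, -3.6486)
step 6: θ'=-4.2736 (R=8.0000) → pose (0.3991, 4.7239, -4.2736)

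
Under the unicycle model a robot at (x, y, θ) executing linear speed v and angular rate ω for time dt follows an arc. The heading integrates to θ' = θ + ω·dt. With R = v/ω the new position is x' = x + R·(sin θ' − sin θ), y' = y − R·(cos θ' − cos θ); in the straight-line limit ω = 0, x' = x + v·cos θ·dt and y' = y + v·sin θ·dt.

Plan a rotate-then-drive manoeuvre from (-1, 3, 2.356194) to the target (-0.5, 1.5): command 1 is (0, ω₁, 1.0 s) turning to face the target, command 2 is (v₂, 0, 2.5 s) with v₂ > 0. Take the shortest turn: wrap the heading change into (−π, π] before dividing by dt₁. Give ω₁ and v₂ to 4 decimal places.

heading to target = atan2(1.5−3, -0.5−-1) = -1.2490
Δθ = wrap(-1.2490 − 2.3562) = 2.6779; ω₁ = Δθ/dt₁ = 2.6779
distance = √((-0.5−-1)² + (1.5−3)²) = 1.5811; v₂ = distance/dt₂ = 0.6325

ω₁ = 2.6779, v₂ = 0.6325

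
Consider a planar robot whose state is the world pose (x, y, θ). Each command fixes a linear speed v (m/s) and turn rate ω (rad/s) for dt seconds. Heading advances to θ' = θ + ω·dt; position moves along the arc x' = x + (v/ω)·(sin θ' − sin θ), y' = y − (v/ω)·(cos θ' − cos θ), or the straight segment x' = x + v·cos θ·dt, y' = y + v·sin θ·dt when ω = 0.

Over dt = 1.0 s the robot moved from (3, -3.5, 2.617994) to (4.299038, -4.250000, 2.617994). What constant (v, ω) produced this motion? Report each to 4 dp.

v = -1.5000, ω = 0.0000

Δθ = 2.617994 − 2.617994 = 0.000000
ω = Δθ/dt = 0.000000/1.0 = 0.0000
ω = 0 → v = (Δx·cos θ + Δy·sin θ)/dt = -1.5000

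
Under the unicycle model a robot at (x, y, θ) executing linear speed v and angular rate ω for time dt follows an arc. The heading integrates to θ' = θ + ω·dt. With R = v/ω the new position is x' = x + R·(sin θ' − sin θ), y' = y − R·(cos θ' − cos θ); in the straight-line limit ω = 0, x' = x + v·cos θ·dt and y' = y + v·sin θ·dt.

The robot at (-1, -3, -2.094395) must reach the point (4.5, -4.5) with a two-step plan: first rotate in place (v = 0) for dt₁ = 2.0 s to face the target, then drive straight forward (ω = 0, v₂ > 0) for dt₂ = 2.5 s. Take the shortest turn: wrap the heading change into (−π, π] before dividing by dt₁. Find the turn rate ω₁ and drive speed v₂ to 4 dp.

heading to target = atan2(-4.5−-3, 4.5−-1) = -0.2663
Δθ = wrap(-0.2663 − -2.0944) = 1.8281; ω₁ = Δθ/dt₁ = 0.9141
distance = √((4.5−-1)² + (-4.5−-3)²) = 5.7009; v₂ = distance/dt₂ = 2.2804

ω₁ = 0.9141, v₂ = 2.2804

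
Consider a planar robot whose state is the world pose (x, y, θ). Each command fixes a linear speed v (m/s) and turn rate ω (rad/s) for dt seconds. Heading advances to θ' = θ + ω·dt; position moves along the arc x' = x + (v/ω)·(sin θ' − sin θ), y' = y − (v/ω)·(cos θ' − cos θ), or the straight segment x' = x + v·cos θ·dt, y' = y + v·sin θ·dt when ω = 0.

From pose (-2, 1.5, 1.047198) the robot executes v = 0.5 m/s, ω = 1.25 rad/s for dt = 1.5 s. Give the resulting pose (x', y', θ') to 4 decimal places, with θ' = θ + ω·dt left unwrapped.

(-2.2594, 2.0904, 2.9222)

θ' = 1.0472 + 1.25·1.5 = 2.9222
R = v/ω = 0.5/1.25 = 0.4000
x' = -2 + 0.4000·(sin 2.9222 − sin 1.0472) = -2.2594
y' = 1.5 − 0.4000·(cos 2.9222 − cos 1.0472) = 2.0904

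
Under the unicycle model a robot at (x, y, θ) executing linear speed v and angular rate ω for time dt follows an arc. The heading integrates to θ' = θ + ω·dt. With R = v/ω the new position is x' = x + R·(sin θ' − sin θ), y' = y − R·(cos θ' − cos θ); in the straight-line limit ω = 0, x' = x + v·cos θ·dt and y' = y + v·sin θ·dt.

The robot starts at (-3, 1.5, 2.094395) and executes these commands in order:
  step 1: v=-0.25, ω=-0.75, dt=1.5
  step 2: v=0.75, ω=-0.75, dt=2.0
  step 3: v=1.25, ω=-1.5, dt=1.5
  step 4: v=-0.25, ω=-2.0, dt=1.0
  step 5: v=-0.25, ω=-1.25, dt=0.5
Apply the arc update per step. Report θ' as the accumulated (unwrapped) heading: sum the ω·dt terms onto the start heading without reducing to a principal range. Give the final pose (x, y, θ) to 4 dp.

step 1: θ'=0.9694 (R=0.3333) → pose (-3.0138, 1.1447, 0.9694)
step 2: θ'=-0.5306 (R=-1.0000) → pose (-1.6832, 1.4414, -0.5306)
step 3: θ'=-2.7806 (R=-0.8333) → pose (-1.8106, -0.0569, -2.7806)
step 4: θ'=-4.7806 (R=0.1250) → pose (-1.6418, -0.1824, -4.7806)
step 5: θ'=-5.4056 (R=0.2000) → pose (-1.6874, -0.2966, -5.4056)

(-1.6874, -0.2966, -5.4056)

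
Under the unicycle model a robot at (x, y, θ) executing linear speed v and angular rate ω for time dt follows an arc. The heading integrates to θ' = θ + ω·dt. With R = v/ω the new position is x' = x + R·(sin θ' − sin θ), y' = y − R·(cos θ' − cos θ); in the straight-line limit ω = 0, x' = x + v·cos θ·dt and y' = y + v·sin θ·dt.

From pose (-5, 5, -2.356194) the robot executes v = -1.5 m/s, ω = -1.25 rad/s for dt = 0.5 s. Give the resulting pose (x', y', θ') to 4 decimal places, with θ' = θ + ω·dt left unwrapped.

(-4.3431, 5.3361, -2.9812)

θ' = -2.3562 + -1.25·0.5 = -2.9812
R = v/ω = -1.5/-1.25 = 1.2000
x' = -5 + 1.2000·(sin -2.9812 − sin -2.3562) = -4.3431
y' = 5 − 1.2000·(cos -2.9812 − cos -2.3562) = 5.3361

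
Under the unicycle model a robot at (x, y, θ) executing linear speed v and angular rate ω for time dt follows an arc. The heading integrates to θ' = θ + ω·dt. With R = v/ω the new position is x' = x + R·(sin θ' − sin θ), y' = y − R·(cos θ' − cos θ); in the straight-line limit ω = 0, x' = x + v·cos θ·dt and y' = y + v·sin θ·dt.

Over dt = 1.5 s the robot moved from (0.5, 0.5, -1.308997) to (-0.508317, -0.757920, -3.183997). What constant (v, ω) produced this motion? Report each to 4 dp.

Δθ = -3.183997 − -1.308997 = -1.875000
ω = Δθ/dt = -1.875000/1.5 = -1.2500
R = −Δy/(cos θ' − cos θ) = -1.0000
v = R·ω = -1.0000·-1.2500 = 1.2500

v = 1.2500, ω = -1.2500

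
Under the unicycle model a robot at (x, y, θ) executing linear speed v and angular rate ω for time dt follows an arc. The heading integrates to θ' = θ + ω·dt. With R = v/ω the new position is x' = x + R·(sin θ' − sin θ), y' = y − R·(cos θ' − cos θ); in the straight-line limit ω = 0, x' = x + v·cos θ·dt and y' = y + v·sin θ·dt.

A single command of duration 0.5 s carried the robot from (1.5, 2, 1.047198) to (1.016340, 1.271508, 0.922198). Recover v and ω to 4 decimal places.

v = -1.7500, ω = -0.2500

Δθ = 0.922198 − 1.047198 = -0.125000
ω = Δθ/dt = -0.125000/0.5 = -0.2500
R = −Δy/(cos θ' − cos θ) = 7.0000
v = R·ω = 7.0000·-0.2500 = -1.7500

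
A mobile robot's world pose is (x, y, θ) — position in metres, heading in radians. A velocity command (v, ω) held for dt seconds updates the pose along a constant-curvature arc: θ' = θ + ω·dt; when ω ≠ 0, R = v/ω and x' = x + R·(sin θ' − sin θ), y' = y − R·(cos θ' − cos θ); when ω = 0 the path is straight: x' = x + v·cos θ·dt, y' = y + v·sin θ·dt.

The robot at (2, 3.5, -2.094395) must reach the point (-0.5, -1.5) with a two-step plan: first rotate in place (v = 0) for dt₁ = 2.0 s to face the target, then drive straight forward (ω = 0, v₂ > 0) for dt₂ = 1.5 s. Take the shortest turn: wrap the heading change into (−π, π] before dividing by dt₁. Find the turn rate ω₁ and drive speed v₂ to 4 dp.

ω₁ = 0.0300, v₂ = 3.7268

heading to target = atan2(-1.5−3.5, -0.5−2) = -2.0344
Δθ = wrap(-2.0344 − -2.0944) = 0.0600; ω₁ = Δθ/dt₁ = 0.0300
distance = √((-0.5−2)² + (-1.5−3.5)²) = 5.5902; v₂ = distance/dt₂ = 3.7268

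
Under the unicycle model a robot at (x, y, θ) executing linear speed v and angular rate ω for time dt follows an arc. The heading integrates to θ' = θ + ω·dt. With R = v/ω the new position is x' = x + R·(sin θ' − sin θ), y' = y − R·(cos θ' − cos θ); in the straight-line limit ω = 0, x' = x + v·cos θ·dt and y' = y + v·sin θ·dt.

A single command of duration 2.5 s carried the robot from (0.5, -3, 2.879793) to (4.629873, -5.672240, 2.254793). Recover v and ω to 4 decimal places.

Δθ = 2.254793 − 2.879793 = -0.625000
ω = Δθ/dt = -0.625000/2.5 = -0.2500
R = Δx/(sin θ' − sin θ) = 8.0000
v = R·ω = 8.0000·-0.2500 = -2.0000

v = -2.0000, ω = -0.2500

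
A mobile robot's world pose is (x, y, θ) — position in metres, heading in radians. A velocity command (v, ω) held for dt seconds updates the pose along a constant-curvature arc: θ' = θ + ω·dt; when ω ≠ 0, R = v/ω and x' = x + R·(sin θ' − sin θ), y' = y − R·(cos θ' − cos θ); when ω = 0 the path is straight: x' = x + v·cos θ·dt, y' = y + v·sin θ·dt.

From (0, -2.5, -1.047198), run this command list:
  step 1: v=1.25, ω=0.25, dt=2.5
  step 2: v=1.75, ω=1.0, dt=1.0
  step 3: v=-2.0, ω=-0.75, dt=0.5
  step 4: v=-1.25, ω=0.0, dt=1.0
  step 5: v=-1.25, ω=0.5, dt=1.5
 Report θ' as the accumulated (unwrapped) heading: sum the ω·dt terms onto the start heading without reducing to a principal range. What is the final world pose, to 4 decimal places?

step 1: θ'=-0.4222 (R=5.0000) → pose (2.2813, -4.5610, -0.4222)
step 2: θ'=0.5778 (R=1.7500) → pose (3.9542, -4.4305, 0.5778)
step 3: θ'=0.2028 (R=2.6667) → pose (3.0348, -4.8088, 0.2028)
step 4: θ'=0.2028 (straight) → pose (1.8104, -5.0605, 0.2028)
step 5: θ'=0.9528 (R=-2.5000) → pose (0.2764, -6.0608, 0.9528)

(0.2764, -6.0608, 0.9528)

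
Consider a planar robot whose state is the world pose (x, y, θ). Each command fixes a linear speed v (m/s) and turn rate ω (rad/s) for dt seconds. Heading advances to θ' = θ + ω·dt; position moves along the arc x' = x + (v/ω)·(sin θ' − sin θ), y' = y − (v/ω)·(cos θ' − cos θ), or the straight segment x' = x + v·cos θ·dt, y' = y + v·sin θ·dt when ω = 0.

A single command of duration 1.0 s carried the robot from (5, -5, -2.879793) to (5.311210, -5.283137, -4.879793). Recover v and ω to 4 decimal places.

v = -0.5000, ω = -2.0000

Δθ = -4.879793 − -2.879793 = -2.000000
ω = Δθ/dt = -2.000000/1.0 = -2.0000
R = Δx/(sin θ' − sin θ) = 0.2500
v = R·ω = 0.2500·-2.0000 = -0.5000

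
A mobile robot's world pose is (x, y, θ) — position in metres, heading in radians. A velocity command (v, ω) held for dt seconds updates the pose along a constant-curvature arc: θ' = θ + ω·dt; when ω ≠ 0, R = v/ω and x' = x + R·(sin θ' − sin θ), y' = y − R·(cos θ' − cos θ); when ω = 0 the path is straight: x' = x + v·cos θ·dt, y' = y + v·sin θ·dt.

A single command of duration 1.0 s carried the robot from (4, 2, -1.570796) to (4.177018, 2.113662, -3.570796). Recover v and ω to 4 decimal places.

v = -0.2500, ω = -2.0000

Δθ = -3.570796 − -1.570796 = -2.000000
ω = Δθ/dt = -2.000000/1.0 = -2.0000
R = Δx/(sin θ' − sin θ) = 0.1250
v = R·ω = 0.1250·-2.0000 = -0.2500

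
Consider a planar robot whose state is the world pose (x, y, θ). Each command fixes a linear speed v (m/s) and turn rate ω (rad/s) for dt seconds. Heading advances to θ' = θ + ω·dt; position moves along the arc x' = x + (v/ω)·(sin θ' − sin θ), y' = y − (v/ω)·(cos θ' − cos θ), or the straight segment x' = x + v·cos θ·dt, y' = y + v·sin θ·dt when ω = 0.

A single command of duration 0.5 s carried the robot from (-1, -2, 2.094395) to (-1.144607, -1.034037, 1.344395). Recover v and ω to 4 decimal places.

v = 2.0000, ω = -1.5000

Δθ = 1.344395 − 2.094395 = -0.750000
ω = Δθ/dt = -0.750000/0.5 = -1.5000
R = −Δy/(cos θ' − cos θ) = -1.3333
v = R·ω = -1.3333·-1.5000 = 2.0000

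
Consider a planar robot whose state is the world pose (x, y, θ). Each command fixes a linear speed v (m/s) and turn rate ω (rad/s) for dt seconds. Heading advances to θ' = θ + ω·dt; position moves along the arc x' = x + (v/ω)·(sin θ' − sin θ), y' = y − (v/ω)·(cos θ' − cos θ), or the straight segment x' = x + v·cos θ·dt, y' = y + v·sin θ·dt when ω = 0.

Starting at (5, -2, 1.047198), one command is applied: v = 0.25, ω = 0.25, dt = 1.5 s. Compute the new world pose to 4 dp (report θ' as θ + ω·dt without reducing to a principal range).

(5.1230, -1.6481, 1.4222)

θ' = 1.0472 + 0.25·1.5 = 1.4222
R = v/ω = 0.25/0.25 = 1.0000
x' = 5 + 1.0000·(sin 1.4222 − sin 1.0472) = 5.1230
y' = -2 − 1.0000·(cos 1.4222 − cos 1.0472) = -1.6481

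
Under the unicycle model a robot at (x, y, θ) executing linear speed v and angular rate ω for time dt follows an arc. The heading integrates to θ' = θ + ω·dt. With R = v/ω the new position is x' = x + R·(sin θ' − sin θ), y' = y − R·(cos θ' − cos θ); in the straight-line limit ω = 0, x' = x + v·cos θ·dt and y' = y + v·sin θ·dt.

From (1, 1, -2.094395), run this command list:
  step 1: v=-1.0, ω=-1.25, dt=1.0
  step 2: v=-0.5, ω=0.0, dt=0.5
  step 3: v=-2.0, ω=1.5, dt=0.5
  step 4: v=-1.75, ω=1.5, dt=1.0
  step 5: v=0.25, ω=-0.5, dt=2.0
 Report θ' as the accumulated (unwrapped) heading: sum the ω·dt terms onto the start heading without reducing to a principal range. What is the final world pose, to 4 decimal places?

step 1: θ'=-3.3444 (R=0.8000) → pose (1.8540, 1.3836, -3.3444)
step 2: θ'=-3.3444 (straight) → pose (2.0988, 1.3333, -3.3444)
step 3: θ'=-2.5944 (R=-1.3333) → pose (3.0611, 1.5006, -2.5944)
step 4: θ'=-1.0944 (R=-1.1667) → pose (3.4909, 3.0319, -1.0944)
step 5: θ'=-2.0944 (R=-0.5000) → pose (3.4795, 2.5527, -2.0944)

(3.4795, 2.5527, -2.0944)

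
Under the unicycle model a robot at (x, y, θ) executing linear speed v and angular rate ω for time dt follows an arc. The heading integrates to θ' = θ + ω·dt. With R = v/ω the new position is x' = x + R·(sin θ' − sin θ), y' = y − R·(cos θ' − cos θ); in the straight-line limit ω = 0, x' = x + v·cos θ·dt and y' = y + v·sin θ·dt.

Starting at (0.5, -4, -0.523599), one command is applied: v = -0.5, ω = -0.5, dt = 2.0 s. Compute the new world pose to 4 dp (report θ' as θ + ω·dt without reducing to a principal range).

(0.0011, -3.1812, -1.5236)

θ' = -0.5236 + -0.5·2.0 = -1.5236
R = v/ω = -0.5/-0.5 = 1.0000
x' = 0.5 + 1.0000·(sin -1.5236 − sin -0.5236) = 0.0011
y' = -4 − 1.0000·(cos -1.5236 − cos -0.5236) = -3.1812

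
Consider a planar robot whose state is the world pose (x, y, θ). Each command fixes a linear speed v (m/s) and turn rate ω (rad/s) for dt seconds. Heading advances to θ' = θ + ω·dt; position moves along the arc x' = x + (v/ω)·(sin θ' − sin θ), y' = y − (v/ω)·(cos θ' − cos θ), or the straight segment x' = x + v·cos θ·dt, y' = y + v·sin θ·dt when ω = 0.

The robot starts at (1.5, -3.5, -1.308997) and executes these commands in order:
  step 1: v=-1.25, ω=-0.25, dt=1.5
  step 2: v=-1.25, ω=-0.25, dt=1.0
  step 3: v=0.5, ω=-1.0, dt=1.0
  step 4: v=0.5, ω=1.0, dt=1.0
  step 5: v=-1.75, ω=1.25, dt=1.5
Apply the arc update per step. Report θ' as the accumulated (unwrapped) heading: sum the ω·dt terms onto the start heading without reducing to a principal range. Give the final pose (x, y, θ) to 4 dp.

(-0.2990, 0.8421, -0.0590)

step 1: θ'=-1.6840 (R=5.0000) → pose (1.3616, -1.6411, -1.6840)
step 2: θ'=-1.9340 (R=5.0000) → pose (1.6558, -0.4296, -1.9340)
step 3: θ'=-2.9340 (R=-0.5000) → pose (1.2915, -0.7412, -2.9340)
step 4: θ'=-1.9340 (R=0.5000) → pose (0.9271, -1.0528, -1.9340)
step 5: θ'=-0.0590 (R=-1.4000) → pose (-0.2990, 0.8421, -0.0590)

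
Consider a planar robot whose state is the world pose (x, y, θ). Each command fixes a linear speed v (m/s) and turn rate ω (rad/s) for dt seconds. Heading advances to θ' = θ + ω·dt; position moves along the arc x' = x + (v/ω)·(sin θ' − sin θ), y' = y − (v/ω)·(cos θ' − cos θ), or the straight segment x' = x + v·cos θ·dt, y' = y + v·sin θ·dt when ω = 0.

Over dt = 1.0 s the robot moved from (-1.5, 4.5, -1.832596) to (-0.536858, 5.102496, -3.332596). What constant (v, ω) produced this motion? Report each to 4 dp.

v = -1.2500, ω = -1.5000

Δθ = -3.332596 − -1.832596 = -1.500000
ω = Δθ/dt = -1.500000/1.0 = -1.5000
R = Δx/(sin θ' − sin θ) = 0.8333
v = R·ω = 0.8333·-1.5000 = -1.2500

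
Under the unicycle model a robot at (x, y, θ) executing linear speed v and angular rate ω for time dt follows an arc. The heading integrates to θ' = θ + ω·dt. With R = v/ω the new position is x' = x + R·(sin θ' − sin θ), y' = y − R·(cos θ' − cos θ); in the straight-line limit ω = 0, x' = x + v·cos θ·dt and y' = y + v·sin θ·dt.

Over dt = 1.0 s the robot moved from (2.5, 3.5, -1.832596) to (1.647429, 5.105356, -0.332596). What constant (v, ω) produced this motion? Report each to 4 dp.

v = -2.0000, ω = 1.5000

Δθ = -0.332596 − -1.832596 = 1.500000
ω = Δθ/dt = 1.500000/1.0 = 1.5000
R = −Δy/(cos θ' − cos θ) = -1.3333
v = R·ω = -1.3333·1.5000 = -2.0000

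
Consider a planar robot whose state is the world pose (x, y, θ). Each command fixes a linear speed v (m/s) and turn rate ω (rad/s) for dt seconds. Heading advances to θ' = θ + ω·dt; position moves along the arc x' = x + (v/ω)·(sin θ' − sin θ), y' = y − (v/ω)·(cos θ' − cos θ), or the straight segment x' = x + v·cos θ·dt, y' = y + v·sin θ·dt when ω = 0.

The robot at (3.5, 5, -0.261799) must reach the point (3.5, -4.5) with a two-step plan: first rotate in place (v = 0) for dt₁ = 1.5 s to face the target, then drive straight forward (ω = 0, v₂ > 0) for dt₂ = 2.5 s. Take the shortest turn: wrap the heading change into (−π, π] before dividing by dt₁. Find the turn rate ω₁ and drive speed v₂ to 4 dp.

ω₁ = -0.8727, v₂ = 3.8000

heading to target = atan2(-4.5−5, 3.5−3.5) = -1.5708
Δθ = wrap(-1.5708 − -0.2618) = -1.3090; ω₁ = Δθ/dt₁ = -0.8727
distance = √((3.5−3.5)² + (-4.5−5)²) = 9.5000; v₂ = distance/dt₂ = 3.8000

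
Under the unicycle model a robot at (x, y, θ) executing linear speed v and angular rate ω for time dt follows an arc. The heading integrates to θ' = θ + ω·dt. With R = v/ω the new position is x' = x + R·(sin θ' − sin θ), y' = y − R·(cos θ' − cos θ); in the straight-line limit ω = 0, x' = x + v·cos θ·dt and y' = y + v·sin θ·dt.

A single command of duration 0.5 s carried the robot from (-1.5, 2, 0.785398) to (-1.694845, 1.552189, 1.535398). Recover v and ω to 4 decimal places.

v = -1.0000, ω = 1.5000

Δθ = 1.535398 − 0.785398 = 0.750000
ω = Δθ/dt = 0.750000/0.5 = 1.5000
R = −Δy/(cos θ' − cos θ) = -0.6667
v = R·ω = -0.6667·1.5000 = -1.0000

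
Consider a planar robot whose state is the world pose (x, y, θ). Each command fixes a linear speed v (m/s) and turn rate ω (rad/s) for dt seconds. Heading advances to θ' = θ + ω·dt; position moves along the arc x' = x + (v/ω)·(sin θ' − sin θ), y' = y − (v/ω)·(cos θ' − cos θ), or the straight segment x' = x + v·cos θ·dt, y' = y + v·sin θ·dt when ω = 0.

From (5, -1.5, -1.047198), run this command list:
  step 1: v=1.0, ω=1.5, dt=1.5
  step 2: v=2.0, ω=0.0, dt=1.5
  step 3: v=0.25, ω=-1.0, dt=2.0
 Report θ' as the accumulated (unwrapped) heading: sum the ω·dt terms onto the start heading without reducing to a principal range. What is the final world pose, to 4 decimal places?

(7.6907, 1.4774, -0.7972)

step 1: θ'=1.2028 (R=0.6667) → pose (6.1994, -1.4065, 1.2028)
step 2: θ'=1.2028 (straight) → pose (7.2786, 1.3927, 1.2028)
step 3: θ'=-0.7972 (R=-0.2500) → pose (7.6907, 1.4774, -0.7972)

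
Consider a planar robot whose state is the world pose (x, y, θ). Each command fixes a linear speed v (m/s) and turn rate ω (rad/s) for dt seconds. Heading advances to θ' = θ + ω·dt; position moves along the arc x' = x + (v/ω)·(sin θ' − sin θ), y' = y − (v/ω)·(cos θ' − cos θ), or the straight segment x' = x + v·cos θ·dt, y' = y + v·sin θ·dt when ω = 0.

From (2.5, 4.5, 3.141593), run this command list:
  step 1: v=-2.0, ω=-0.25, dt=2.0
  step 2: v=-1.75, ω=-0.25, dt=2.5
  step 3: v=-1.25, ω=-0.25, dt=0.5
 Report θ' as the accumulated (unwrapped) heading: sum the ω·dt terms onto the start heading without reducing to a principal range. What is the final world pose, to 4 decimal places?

step 1: θ'=2.6416 (R=8.0000) → pose (6.3354, 3.5207, 2.6416)
step 2: θ'=2.0166 (R=7.0000) → pose (9.2953, 0.3958, 2.0166)
step 3: θ'=1.8916 (R=5.0000) → pose (9.5289, -0.1835, 1.8916)

(9.5289, -0.1835, 1.8916)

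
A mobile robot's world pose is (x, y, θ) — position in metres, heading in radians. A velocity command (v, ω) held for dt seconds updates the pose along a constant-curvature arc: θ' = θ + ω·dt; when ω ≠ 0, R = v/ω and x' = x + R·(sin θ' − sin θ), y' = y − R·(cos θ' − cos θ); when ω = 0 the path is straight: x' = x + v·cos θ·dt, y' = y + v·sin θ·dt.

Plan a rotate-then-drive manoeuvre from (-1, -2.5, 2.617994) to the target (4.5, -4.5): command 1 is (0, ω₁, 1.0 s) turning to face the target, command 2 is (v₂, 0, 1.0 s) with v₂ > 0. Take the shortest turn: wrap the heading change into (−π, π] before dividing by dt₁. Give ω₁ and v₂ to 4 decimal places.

heading to target = atan2(-4.5−-2.5, 4.5−-1) = -0.3488
Δθ = wrap(-0.3488 − 2.6180) = -2.9668; ω₁ = Δθ/dt₁ = -2.9668
distance = √((4.5−-1)² + (-4.5−-2.5)²) = 5.8523; v₂ = distance/dt₂ = 5.8523

ω₁ = -2.9668, v₂ = 5.8523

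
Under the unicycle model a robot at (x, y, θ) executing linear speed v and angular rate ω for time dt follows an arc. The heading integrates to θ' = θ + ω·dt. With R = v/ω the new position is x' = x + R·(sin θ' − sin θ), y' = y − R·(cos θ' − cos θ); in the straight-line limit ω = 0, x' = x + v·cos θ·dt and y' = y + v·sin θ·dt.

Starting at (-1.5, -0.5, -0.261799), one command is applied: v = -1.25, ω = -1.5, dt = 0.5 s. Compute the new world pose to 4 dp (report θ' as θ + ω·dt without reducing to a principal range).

θ' = -0.2618 + -1.5·0.5 = -1.0118
R = v/ω = -1.25/-1.5 = 0.8333
x' = -1.5 + 0.8333·(sin -1.0118 − sin -0.2618) = -1.9908
y' = -0.5 − 0.8333·(cos -1.0118 − cos -0.2618) = -0.1370

(-1.9908, -0.1370, -1.0118)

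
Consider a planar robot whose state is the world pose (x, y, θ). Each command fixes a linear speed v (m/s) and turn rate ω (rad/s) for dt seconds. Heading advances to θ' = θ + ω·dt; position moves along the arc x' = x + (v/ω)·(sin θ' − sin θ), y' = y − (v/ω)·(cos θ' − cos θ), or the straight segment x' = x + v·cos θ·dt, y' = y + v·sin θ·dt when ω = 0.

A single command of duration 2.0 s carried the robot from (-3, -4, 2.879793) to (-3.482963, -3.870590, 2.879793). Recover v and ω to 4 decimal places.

Δθ = 2.879793 − 2.879793 = 0.000000
ω = Δθ/dt = 0.000000/2.0 = 0.0000
ω = 0 → v = (Δx·cos θ + Δy·sin θ)/dt = 0.2500

v = 0.2500, ω = 0.0000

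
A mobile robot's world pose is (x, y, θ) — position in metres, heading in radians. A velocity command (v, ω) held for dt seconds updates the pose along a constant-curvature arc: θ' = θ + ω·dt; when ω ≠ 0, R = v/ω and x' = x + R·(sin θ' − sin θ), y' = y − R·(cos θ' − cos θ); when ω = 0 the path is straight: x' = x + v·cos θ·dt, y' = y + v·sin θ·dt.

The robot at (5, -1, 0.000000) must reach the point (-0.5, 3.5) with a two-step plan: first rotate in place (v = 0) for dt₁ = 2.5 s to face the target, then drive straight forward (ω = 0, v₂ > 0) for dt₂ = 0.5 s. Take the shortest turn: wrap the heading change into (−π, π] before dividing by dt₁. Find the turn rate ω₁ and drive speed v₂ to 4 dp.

heading to target = atan2(3.5−-1, -0.5−5) = 2.4559
Δθ = wrap(2.4559 − 0.0000) = 2.4559; ω₁ = Δθ/dt₁ = 0.9823
distance = √((-0.5−5)² + (3.5−-1)²) = 7.1063; v₂ = distance/dt₂ = 14.2127

ω₁ = 0.9823, v₂ = 14.2127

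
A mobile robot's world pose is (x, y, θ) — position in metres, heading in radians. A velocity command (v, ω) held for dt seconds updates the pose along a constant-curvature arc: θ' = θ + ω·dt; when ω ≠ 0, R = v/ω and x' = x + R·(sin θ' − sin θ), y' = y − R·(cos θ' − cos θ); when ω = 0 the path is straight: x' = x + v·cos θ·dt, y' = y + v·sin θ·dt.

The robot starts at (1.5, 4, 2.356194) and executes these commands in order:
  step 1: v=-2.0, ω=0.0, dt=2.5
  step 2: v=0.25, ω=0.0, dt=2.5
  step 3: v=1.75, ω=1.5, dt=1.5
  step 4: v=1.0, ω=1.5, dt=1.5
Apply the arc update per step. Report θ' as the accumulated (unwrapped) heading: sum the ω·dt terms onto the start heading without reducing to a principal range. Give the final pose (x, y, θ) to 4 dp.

(3.6329, -0.4257, 6.8562)

step 1: θ'=2.3562 (straight) → pose (5.0355, 0.4645, 2.3562)
step 2: θ'=2.3562 (straight) → pose (4.5936, 0.9064, 2.3562)
step 3: θ'=4.6062 (R=1.1667) → pose (2.6085, 0.2051, 4.6062)
step 4: θ'=6.8562 (R=0.6667) → pose (3.6329, -0.4257, 6.8562)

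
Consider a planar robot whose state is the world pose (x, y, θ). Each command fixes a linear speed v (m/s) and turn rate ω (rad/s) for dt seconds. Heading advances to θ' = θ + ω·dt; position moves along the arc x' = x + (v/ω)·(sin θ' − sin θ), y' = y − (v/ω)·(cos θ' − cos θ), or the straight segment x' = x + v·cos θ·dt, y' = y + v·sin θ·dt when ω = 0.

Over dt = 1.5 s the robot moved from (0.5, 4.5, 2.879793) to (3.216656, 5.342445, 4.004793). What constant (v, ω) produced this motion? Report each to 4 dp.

Δθ = 4.004793 − 2.879793 = 1.125000
ω = Δθ/dt = 1.125000/1.5 = 0.7500
R = Δx/(sin θ' − sin θ) = -2.6667
v = R·ω = -2.6667·0.7500 = -2.0000

v = -2.0000, ω = 0.7500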